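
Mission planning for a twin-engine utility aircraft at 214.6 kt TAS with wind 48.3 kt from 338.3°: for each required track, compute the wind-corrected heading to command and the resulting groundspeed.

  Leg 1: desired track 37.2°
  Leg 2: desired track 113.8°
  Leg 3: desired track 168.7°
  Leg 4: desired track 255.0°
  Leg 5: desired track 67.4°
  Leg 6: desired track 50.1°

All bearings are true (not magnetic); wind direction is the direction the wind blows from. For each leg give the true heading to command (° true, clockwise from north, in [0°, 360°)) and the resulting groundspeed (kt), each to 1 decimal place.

Leg 1: heading=26.1°, groundspeed=185.6 kt
Leg 2: heading=104.7°, groundspeed=246.4 kt
Leg 3: heading=171.0°, groundspeed=261.9 kt
Leg 4: heading=267.9°, groundspeed=203.5 kt
Leg 5: heading=54.4°, groundspeed=208.3 kt
Leg 6: heading=37.8°, groundspeed=194.6 kt

Leg 1: desired track 37.2°; wind correction -11.1° → command heading 26.1°, groundspeed 185.6 kt
Leg 2: desired track 113.8°; wind correction -9.1° → command heading 104.7°, groundspeed 246.4 kt
Leg 3: desired track 168.7°; wind correction +2.3° → command heading 171.0°, groundspeed 261.9 kt
Leg 4: desired track 255.0°; wind correction +12.9° → command heading 267.9°, groundspeed 203.5 kt
Leg 5: desired track 67.4°; wind correction -13.0° → command heading 54.4°, groundspeed 208.3 kt
Leg 6: desired track 50.1°; wind correction -12.3° → command heading 37.8°, groundspeed 194.6 kt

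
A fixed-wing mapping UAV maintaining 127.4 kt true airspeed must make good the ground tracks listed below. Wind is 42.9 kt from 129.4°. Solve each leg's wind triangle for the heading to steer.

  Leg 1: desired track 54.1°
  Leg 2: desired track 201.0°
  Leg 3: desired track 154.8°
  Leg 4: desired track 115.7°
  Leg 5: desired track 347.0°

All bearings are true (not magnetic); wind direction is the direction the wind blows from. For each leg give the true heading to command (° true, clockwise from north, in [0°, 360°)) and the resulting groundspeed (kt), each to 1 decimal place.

Leg 1: desired track 54.1°; wind correction +19.0° → command heading 73.1°, groundspeed 109.6 kt
Leg 2: desired track 201.0°; wind correction -18.6° → command heading 182.4°, groundspeed 107.2 kt
Leg 3: desired track 154.8°; wind correction -8.3° → command heading 146.5°, groundspeed 87.3 kt
Leg 4: desired track 115.7°; wind correction +4.6° → command heading 120.3°, groundspeed 85.3 kt
Leg 5: desired track 347.0°; wind correction +11.9° → command heading 358.9°, groundspeed 158.7 kt

Leg 1: heading=73.1°, groundspeed=109.6 kt
Leg 2: heading=182.4°, groundspeed=107.2 kt
Leg 3: heading=146.5°, groundspeed=87.3 kt
Leg 4: heading=120.3°, groundspeed=85.3 kt
Leg 5: heading=358.9°, groundspeed=158.7 kt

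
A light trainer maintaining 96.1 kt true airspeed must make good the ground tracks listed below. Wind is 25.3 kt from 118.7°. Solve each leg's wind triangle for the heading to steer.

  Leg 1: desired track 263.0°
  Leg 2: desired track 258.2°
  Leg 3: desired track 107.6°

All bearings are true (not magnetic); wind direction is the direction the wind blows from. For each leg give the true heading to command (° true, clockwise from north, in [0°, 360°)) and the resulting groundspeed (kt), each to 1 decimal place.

Leg 1: desired track 263.0°; wind correction -8.8° → command heading 254.2°, groundspeed 115.5 kt
Leg 2: desired track 258.2°; wind correction -9.8° → command heading 248.4°, groundspeed 113.9 kt
Leg 3: desired track 107.6°; wind correction +2.9° → command heading 110.5°, groundspeed 71.1 kt

Leg 1: heading=254.2°, groundspeed=115.5 kt
Leg 2: heading=248.4°, groundspeed=113.9 kt
Leg 3: heading=110.5°, groundspeed=71.1 kt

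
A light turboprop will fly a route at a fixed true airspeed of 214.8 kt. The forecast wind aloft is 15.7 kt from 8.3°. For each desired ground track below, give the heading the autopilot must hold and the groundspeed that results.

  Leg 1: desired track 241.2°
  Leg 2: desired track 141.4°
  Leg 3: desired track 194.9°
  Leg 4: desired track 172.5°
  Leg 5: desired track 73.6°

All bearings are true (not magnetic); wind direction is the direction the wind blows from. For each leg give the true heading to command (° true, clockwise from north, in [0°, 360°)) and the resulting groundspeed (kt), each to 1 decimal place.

Leg 1: heading=244.5°, groundspeed=223.9 kt
Leg 2: heading=138.3°, groundspeed=225.2 kt
Leg 3: heading=195.4°, groundspeed=230.4 kt
Leg 4: heading=171.4°, groundspeed=229.9 kt
Leg 5: heading=69.8°, groundspeed=207.8 kt

Leg 1: desired track 241.2°; wind correction +3.3° → command heading 244.5°, groundspeed 223.9 kt
Leg 2: desired track 141.4°; wind correction -3.1° → command heading 138.3°, groundspeed 225.2 kt
Leg 3: desired track 194.9°; wind correction +0.5° → command heading 195.4°, groundspeed 230.4 kt
Leg 4: desired track 172.5°; wind correction -1.1° → command heading 171.4°, groundspeed 229.9 kt
Leg 5: desired track 73.6°; wind correction -3.8° → command heading 69.8°, groundspeed 207.8 kt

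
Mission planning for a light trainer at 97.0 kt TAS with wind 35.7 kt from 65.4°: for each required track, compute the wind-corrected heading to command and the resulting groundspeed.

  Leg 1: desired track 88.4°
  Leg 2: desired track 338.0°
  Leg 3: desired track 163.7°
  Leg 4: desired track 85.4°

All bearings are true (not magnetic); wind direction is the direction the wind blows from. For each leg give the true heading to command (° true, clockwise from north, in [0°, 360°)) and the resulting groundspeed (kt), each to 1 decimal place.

Leg 1: desired track 88.4°; wind correction -8.3° → command heading 80.1°, groundspeed 63.1 kt
Leg 2: desired track 338.0°; wind correction +21.6° → command heading 359.6°, groundspeed 88.6 kt
Leg 3: desired track 163.7°; wind correction -21.4° → command heading 142.3°, groundspeed 95.5 kt
Leg 4: desired track 85.4°; wind correction -7.2° → command heading 78.2°, groundspeed 62.7 kt

Leg 1: heading=80.1°, groundspeed=63.1 kt
Leg 2: heading=359.6°, groundspeed=88.6 kt
Leg 3: heading=142.3°, groundspeed=95.5 kt
Leg 4: heading=78.2°, groundspeed=62.7 kt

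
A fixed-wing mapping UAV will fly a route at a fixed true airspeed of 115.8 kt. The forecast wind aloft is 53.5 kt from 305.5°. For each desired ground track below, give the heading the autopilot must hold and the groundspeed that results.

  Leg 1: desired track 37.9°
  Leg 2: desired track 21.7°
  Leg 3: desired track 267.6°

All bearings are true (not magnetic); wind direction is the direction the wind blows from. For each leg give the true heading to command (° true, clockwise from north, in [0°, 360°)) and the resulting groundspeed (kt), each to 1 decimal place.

Leg 1: heading=10.4°, groundspeed=105.0 kt
Leg 2: heading=355.0°, groundspeed=90.7 kt
Leg 3: heading=284.1°, groundspeed=68.8 kt

Leg 1: desired track 37.9°; wind correction -27.5° → command heading 10.4°, groundspeed 105.0 kt
Leg 2: desired track 21.7°; wind correction -26.7° → command heading 355.0°, groundspeed 90.7 kt
Leg 3: desired track 267.6°; wind correction +16.5° → command heading 284.1°, groundspeed 68.8 kt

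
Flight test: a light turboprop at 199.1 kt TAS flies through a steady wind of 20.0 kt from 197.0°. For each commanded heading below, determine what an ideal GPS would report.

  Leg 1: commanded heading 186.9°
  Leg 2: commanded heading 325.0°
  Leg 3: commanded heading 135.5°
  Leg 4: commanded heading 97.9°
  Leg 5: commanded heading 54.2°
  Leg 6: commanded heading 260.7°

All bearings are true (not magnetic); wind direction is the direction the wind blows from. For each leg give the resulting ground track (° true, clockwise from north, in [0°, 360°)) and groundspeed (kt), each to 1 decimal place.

Leg 1: track=185.8°, groundspeed=179.4 kt
Leg 2: track=329.3°, groundspeed=212.0 kt
Leg 3: track=130.2°, groundspeed=190.4 kt
Leg 4: track=92.3°, groundspeed=203.2 kt
Leg 5: track=51.0°, groundspeed=215.4 kt
Leg 6: track=266.1°, groundspeed=191.1 kt

Leg 1: heading 186.9°; drift -1.1° → track 185.8°, groundspeed 179.4 kt
Leg 2: heading 325.0°; drift +4.3° → track 329.3°, groundspeed 212.0 kt
Leg 3: heading 135.5°; drift -5.3° → track 130.2°, groundspeed 190.4 kt
Leg 4: heading 97.9°; drift -5.6° → track 92.3°, groundspeed 203.2 kt
Leg 5: heading 54.2°; drift -3.2° → track 51.0°, groundspeed 215.4 kt
Leg 6: heading 260.7°; drift +5.4° → track 266.1°, groundspeed 191.1 kt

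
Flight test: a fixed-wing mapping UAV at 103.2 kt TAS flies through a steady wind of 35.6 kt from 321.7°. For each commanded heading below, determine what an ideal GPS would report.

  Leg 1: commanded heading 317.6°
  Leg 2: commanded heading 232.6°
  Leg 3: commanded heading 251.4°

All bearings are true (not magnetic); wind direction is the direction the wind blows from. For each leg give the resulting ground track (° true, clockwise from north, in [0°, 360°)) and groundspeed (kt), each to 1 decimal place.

Leg 1: track=315.4°, groundspeed=67.7 kt
Leg 2: track=213.5°, groundspeed=108.6 kt
Leg 3: track=231.2°, groundspeed=97.2 kt

Leg 1: heading 317.6°; drift -2.2° → track 315.4°, groundspeed 67.7 kt
Leg 2: heading 232.6°; drift -19.1° → track 213.5°, groundspeed 108.6 kt
Leg 3: heading 251.4°; drift -20.2° → track 231.2°, groundspeed 97.2 kt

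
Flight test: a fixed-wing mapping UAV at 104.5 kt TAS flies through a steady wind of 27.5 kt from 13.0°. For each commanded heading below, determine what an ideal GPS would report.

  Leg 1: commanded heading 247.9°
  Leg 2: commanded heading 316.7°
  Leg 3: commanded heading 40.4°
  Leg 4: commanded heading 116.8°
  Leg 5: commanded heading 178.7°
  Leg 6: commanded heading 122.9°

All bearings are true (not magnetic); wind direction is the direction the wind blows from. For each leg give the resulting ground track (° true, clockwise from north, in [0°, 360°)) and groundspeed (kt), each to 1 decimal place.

Leg 1: track=237.3°, groundspeed=122.4 kt
Leg 2: track=302.3°, groundspeed=92.1 kt
Leg 3: track=49.4°, groundspeed=81.1 kt
Leg 4: track=130.3°, groundspeed=114.2 kt
Leg 5: track=181.7°, groundspeed=131.3 kt
Leg 6: track=135.7°, groundspeed=116.8 kt

Leg 1: heading 247.9°; drift -10.6° → track 237.3°, groundspeed 122.4 kt
Leg 2: heading 316.7°; drift -14.4° → track 302.3°, groundspeed 92.1 kt
Leg 3: heading 40.4°; drift +9.0° → track 49.4°, groundspeed 81.1 kt
Leg 4: heading 116.8°; drift +13.5° → track 130.3°, groundspeed 114.2 kt
Leg 5: heading 178.7°; drift +3.0° → track 181.7°, groundspeed 131.3 kt
Leg 6: heading 122.9°; drift +12.8° → track 135.7°, groundspeed 116.8 kt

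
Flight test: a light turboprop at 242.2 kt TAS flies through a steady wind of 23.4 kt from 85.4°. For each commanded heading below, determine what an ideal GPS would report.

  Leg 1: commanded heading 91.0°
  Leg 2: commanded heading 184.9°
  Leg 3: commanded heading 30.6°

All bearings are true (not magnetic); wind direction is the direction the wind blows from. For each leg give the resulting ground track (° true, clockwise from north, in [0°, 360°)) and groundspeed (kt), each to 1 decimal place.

Leg 1: track=91.6°, groundspeed=218.9 kt
Leg 2: track=190.3°, groundspeed=247.1 kt
Leg 3: track=25.8°, groundspeed=229.5 kt

Leg 1: heading 91.0°; drift +0.6° → track 91.6°, groundspeed 218.9 kt
Leg 2: heading 184.9°; drift +5.4° → track 190.3°, groundspeed 247.1 kt
Leg 3: heading 30.6°; drift -4.8° → track 25.8°, groundspeed 229.5 kt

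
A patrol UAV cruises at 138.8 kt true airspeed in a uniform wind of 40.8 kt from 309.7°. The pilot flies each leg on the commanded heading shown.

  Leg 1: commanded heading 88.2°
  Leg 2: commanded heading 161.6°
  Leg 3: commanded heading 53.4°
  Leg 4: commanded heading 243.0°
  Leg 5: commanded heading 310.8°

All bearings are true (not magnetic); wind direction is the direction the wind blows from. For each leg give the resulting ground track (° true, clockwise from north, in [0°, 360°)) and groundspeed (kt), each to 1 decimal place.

Leg 1: heading 88.2°; drift +9.1° → track 97.3°, groundspeed 171.5 kt
Leg 2: heading 161.6°; drift -7.1° → track 154.5°, groundspeed 174.8 kt
Leg 3: heading 53.4°; drift +14.9° → track 68.3°, groundspeed 153.7 kt
Leg 4: heading 243.0°; drift -17.0° → track 226.0°, groundspeed 128.3 kt
Leg 5: heading 310.8°; drift +0.5° → track 311.3°, groundspeed 98.0 kt

Leg 1: track=97.3°, groundspeed=171.5 kt
Leg 2: track=154.5°, groundspeed=174.8 kt
Leg 3: track=68.3°, groundspeed=153.7 kt
Leg 4: track=226.0°, groundspeed=128.3 kt
Leg 5: track=311.3°, groundspeed=98.0 kt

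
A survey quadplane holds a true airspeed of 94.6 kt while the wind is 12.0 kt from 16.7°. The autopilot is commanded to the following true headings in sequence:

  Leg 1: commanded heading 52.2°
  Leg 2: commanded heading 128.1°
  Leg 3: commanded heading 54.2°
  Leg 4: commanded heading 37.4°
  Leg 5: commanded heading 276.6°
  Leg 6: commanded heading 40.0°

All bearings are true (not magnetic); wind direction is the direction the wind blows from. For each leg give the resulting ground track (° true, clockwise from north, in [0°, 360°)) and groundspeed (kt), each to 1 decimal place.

Leg 1: track=56.9°, groundspeed=85.1 kt
Leg 2: track=134.5°, groundspeed=99.6 kt
Leg 3: track=59.1°, groundspeed=85.4 kt
Leg 4: track=40.3°, groundspeed=83.5 kt
Leg 5: track=269.6°, groundspeed=97.4 kt
Leg 6: track=43.3°, groundspeed=83.7 kt

Leg 1: heading 52.2°; drift +4.7° → track 56.9°, groundspeed 85.1 kt
Leg 2: heading 128.1°; drift +6.4° → track 134.5°, groundspeed 99.6 kt
Leg 3: heading 54.2°; drift +4.9° → track 59.1°, groundspeed 85.4 kt
Leg 4: heading 37.4°; drift +2.9° → track 40.3°, groundspeed 83.5 kt
Leg 5: heading 276.6°; drift -7.0° → track 269.6°, groundspeed 97.4 kt
Leg 6: heading 40.0°; drift +3.3° → track 43.3°, groundspeed 83.7 kt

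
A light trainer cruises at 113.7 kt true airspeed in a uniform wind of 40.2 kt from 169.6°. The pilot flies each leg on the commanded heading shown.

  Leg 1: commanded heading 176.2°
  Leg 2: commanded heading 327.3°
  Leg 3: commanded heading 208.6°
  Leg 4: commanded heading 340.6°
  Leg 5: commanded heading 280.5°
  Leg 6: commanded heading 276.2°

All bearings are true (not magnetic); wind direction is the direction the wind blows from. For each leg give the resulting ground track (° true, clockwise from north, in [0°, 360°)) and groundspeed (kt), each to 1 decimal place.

Leg 1: track=179.8°, groundspeed=73.9 kt
Leg 2: track=333.1°, groundspeed=151.7 kt
Leg 3: track=225.7°, groundspeed=86.3 kt
Leg 4: track=342.9°, groundspeed=153.5 kt
Leg 5: track=296.8°, groundspeed=133.4 kt
Leg 6: track=293.3°, groundspeed=131.0 kt

Leg 1: heading 176.2°; drift +3.6° → track 179.8°, groundspeed 73.9 kt
Leg 2: heading 327.3°; drift +5.8° → track 333.1°, groundspeed 151.7 kt
Leg 3: heading 208.6°; drift +17.1° → track 225.7°, groundspeed 86.3 kt
Leg 4: heading 340.6°; drift +2.3° → track 342.9°, groundspeed 153.5 kt
Leg 5: heading 280.5°; drift +16.3° → track 296.8°, groundspeed 133.4 kt
Leg 6: heading 276.2°; drift +17.1° → track 293.3°, groundspeed 131.0 kt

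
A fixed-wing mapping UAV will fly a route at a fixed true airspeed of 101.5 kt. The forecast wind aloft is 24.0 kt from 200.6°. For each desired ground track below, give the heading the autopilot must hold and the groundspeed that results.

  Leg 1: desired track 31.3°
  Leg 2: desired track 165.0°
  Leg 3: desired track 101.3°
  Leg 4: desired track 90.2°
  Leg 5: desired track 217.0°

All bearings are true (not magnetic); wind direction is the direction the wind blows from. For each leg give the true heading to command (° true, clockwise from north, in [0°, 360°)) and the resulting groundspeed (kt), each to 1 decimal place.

Leg 1: heading=33.8°, groundspeed=125.0 kt
Leg 2: heading=172.9°, groundspeed=81.0 kt
Leg 3: heading=114.8°, groundspeed=102.6 kt
Leg 4: heading=103.0°, groundspeed=107.3 kt
Leg 5: heading=213.2°, groundspeed=78.3 kt

Leg 1: desired track 31.3°; wind correction +2.5° → command heading 33.8°, groundspeed 125.0 kt
Leg 2: desired track 165.0°; wind correction +7.9° → command heading 172.9°, groundspeed 81.0 kt
Leg 3: desired track 101.3°; wind correction +13.5° → command heading 114.8°, groundspeed 102.6 kt
Leg 4: desired track 90.2°; wind correction +12.8° → command heading 103.0°, groundspeed 107.3 kt
Leg 5: desired track 217.0°; wind correction -3.8° → command heading 213.2°, groundspeed 78.3 kt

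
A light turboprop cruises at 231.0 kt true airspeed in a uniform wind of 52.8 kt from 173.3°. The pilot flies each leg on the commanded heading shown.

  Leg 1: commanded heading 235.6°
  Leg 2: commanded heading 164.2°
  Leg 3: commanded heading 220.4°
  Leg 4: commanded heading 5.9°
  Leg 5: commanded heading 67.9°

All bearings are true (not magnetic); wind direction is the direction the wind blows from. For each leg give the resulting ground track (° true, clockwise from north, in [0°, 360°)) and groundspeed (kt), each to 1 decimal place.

Leg 1: track=248.4°, groundspeed=211.7 kt
Leg 2: track=161.5°, groundspeed=179.1 kt
Leg 3: track=231.6°, groundspeed=198.9 kt
Leg 4: track=3.6°, groundspeed=282.8 kt
Leg 5: track=56.2°, groundspeed=250.3 kt

Leg 1: heading 235.6°; drift +12.8° → track 248.4°, groundspeed 211.7 kt
Leg 2: heading 164.2°; drift -2.7° → track 161.5°, groundspeed 179.1 kt
Leg 3: heading 220.4°; drift +11.2° → track 231.6°, groundspeed 198.9 kt
Leg 4: heading 5.9°; drift -2.3° → track 3.6°, groundspeed 282.8 kt
Leg 5: heading 67.9°; drift -11.7° → track 56.2°, groundspeed 250.3 kt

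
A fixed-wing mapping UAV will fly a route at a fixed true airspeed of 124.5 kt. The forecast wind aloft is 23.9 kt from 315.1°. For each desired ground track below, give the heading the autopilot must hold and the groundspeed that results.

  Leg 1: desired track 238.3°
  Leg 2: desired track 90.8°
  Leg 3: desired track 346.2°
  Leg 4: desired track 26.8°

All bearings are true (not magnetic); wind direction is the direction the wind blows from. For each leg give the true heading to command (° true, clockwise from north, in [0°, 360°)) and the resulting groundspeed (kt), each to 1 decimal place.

Leg 1: desired track 238.3°; wind correction +10.8° → command heading 249.1°, groundspeed 116.8 kt
Leg 2: desired track 90.8°; wind correction -7.7° → command heading 83.1°, groundspeed 140.5 kt
Leg 3: desired track 346.2°; wind correction -5.7° → command heading 340.5°, groundspeed 103.4 kt
Leg 4: desired track 26.8°; wind correction -10.5° → command heading 16.3°, groundspeed 114.9 kt

Leg 1: heading=249.1°, groundspeed=116.8 kt
Leg 2: heading=83.1°, groundspeed=140.5 kt
Leg 3: heading=340.5°, groundspeed=103.4 kt
Leg 4: heading=16.3°, groundspeed=114.9 kt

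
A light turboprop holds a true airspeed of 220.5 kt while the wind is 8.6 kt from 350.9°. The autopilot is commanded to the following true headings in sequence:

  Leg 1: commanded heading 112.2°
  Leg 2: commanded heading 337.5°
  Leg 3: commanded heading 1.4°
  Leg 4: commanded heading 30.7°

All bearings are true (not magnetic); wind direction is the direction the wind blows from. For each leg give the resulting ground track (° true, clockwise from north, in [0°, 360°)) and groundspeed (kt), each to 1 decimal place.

Leg 1: track=114.1°, groundspeed=225.1 kt
Leg 2: track=337.0°, groundspeed=212.1 kt
Leg 3: track=1.8°, groundspeed=212.0 kt
Leg 4: track=32.2°, groundspeed=214.0 kt

Leg 1: heading 112.2°; drift +1.9° → track 114.1°, groundspeed 225.1 kt
Leg 2: heading 337.5°; drift -0.5° → track 337.0°, groundspeed 212.1 kt
Leg 3: heading 1.4°; drift +0.4° → track 1.8°, groundspeed 212.0 kt
Leg 4: heading 30.7°; drift +1.5° → track 32.2°, groundspeed 214.0 kt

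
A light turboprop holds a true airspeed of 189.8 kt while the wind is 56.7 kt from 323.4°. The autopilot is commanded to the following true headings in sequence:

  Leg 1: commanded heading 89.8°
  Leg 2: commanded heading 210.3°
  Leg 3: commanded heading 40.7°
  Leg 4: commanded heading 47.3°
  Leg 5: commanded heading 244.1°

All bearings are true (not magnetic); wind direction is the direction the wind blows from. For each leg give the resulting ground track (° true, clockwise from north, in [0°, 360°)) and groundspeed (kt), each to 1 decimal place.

Leg 1: track=101.3°, groundspeed=228.1 kt
Leg 2: track=196.5°, groundspeed=218.4 kt
Leg 3: track=58.0°, groundspeed=185.8 kt
Leg 4: track=64.4°, groundspeed=192.2 kt
Leg 5: track=226.8°, groundspeed=187.7 kt

Leg 1: heading 89.8°; drift +11.5° → track 101.3°, groundspeed 228.1 kt
Leg 2: heading 210.3°; drift -13.8° → track 196.5°, groundspeed 218.4 kt
Leg 3: heading 40.7°; drift +17.3° → track 58.0°, groundspeed 185.8 kt
Leg 4: heading 47.3°; drift +17.1° → track 64.4°, groundspeed 192.2 kt
Leg 5: heading 244.1°; drift -17.3° → track 226.8°, groundspeed 187.7 kt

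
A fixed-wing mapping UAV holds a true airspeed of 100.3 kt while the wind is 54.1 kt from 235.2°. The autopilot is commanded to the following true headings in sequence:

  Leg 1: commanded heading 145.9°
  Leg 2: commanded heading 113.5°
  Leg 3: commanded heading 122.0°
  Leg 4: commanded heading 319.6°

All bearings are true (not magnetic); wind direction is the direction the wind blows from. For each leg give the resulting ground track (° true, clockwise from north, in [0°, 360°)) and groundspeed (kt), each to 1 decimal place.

Leg 1: heading 145.9°; drift -28.5° → track 117.4°, groundspeed 113.4 kt
Leg 2: heading 113.5°; drift -19.7° → track 93.8°, groundspeed 136.7 kt
Leg 3: heading 122.0°; drift -22.2° → track 99.8°, groundspeed 131.4 kt
Leg 4: heading 319.6°; drift +29.5° → track 349.1°, groundspeed 109.2 kt

Leg 1: track=117.4°, groundspeed=113.4 kt
Leg 2: track=93.8°, groundspeed=136.7 kt
Leg 3: track=99.8°, groundspeed=131.4 kt
Leg 4: track=349.1°, groundspeed=109.2 kt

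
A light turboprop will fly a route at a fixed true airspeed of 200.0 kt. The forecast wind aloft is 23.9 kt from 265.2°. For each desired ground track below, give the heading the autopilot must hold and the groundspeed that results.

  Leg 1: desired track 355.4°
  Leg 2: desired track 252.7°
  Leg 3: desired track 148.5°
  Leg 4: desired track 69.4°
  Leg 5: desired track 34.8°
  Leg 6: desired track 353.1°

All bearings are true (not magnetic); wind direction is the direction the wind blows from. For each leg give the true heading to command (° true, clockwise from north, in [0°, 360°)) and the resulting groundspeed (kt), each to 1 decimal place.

Leg 1: desired track 355.4°; wind correction -6.9° → command heading 348.5°, groundspeed 198.7 kt
Leg 2: desired track 252.7°; wind correction +1.5° → command heading 254.2°, groundspeed 176.6 kt
Leg 3: desired track 148.5°; wind correction +6.1° → command heading 154.6°, groundspeed 209.6 kt
Leg 4: desired track 69.4°; wind correction -1.9° → command heading 67.5°, groundspeed 222.9 kt
Leg 5: desired track 34.8°; wind correction -5.3° → command heading 29.5°, groundspeed 214.4 kt
Leg 6: desired track 353.1°; wind correction -6.9° → command heading 346.2°, groundspeed 197.7 kt

Leg 1: heading=348.5°, groundspeed=198.7 kt
Leg 2: heading=254.2°, groundspeed=176.6 kt
Leg 3: heading=154.6°, groundspeed=209.6 kt
Leg 4: heading=67.5°, groundspeed=222.9 kt
Leg 5: heading=29.5°, groundspeed=214.4 kt
Leg 6: heading=346.2°, groundspeed=197.7 kt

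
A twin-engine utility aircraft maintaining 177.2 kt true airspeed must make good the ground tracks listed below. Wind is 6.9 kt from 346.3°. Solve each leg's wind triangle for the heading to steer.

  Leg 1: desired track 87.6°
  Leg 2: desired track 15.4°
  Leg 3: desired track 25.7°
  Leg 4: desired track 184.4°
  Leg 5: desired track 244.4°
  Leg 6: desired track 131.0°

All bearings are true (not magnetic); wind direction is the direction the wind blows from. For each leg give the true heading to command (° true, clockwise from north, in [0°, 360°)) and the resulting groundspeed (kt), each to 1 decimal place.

Leg 1: heading=85.4°, groundspeed=178.4 kt
Leg 2: heading=14.3°, groundspeed=171.1 kt
Leg 3: heading=24.3°, groundspeed=171.8 kt
Leg 4: heading=185.1°, groundspeed=183.7 kt
Leg 5: heading=246.6°, groundspeed=178.5 kt
Leg 6: heading=129.7°, groundspeed=182.8 kt

Leg 1: desired track 87.6°; wind correction -2.2° → command heading 85.4°, groundspeed 178.4 kt
Leg 2: desired track 15.4°; wind correction -1.1° → command heading 14.3°, groundspeed 171.1 kt
Leg 3: desired track 25.7°; wind correction -1.4° → command heading 24.3°, groundspeed 171.8 kt
Leg 4: desired track 184.4°; wind correction +0.7° → command heading 185.1°, groundspeed 183.7 kt
Leg 5: desired track 244.4°; wind correction +2.2° → command heading 246.6°, groundspeed 178.5 kt
Leg 6: desired track 131.0°; wind correction -1.3° → command heading 129.7°, groundspeed 182.8 kt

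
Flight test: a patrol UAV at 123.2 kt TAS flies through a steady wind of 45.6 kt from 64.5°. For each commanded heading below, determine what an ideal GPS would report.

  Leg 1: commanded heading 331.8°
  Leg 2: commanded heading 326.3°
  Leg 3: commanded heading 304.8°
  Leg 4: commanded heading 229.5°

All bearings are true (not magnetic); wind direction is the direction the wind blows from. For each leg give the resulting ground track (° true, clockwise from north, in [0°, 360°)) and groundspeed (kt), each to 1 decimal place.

Leg 1: heading 331.8°; drift -20.0° → track 311.8°, groundspeed 133.4 kt
Leg 2: heading 326.3°; drift -19.2° → track 307.1°, groundspeed 137.3 kt
Leg 3: heading 304.8°; drift -15.2° → track 289.6°, groundspeed 151.1 kt
Leg 4: heading 229.5°; drift +4.0° → track 233.5°, groundspeed 167.7 kt

Leg 1: track=311.8°, groundspeed=133.4 kt
Leg 2: track=307.1°, groundspeed=137.3 kt
Leg 3: track=289.6°, groundspeed=151.1 kt
Leg 4: track=233.5°, groundspeed=167.7 kt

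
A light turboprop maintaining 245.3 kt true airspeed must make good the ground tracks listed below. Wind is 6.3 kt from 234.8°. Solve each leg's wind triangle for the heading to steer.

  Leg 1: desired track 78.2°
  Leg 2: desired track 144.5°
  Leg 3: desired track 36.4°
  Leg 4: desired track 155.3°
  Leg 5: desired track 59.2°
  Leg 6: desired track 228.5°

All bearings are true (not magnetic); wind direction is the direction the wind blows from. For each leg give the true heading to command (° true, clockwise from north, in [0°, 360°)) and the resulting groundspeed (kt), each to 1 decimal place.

Leg 1: heading=78.8°, groundspeed=251.1 kt
Leg 2: heading=146.0°, groundspeed=245.3 kt
Leg 3: heading=35.9°, groundspeed=251.3 kt
Leg 4: heading=156.7°, groundspeed=244.1 kt
Leg 5: heading=59.3°, groundspeed=251.6 kt
Leg 6: heading=228.7°, groundspeed=239.0 kt

Leg 1: desired track 78.2°; wind correction +0.6° → command heading 78.8°, groundspeed 251.1 kt
Leg 2: desired track 144.5°; wind correction +1.5° → command heading 146.0°, groundspeed 245.3 kt
Leg 3: desired track 36.4°; wind correction -0.5° → command heading 35.9°, groundspeed 251.3 kt
Leg 4: desired track 155.3°; wind correction +1.4° → command heading 156.7°, groundspeed 244.1 kt
Leg 5: desired track 59.2°; wind correction +0.1° → command heading 59.3°, groundspeed 251.6 kt
Leg 6: desired track 228.5°; wind correction +0.2° → command heading 228.7°, groundspeed 239.0 kt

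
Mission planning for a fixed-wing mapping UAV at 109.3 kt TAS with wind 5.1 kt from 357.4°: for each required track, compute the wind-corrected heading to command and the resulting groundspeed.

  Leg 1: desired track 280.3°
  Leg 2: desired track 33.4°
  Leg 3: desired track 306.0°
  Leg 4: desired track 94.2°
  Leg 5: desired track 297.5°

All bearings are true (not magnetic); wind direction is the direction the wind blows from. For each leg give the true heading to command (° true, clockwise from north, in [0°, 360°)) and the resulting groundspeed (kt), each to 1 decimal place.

Leg 1: desired track 280.3°; wind correction +2.6° → command heading 282.9°, groundspeed 108.0 kt
Leg 2: desired track 33.4°; wind correction -1.6° → command heading 31.8°, groundspeed 105.1 kt
Leg 3: desired track 306.0°; wind correction +2.1° → command heading 308.1°, groundspeed 106.0 kt
Leg 4: desired track 94.2°; wind correction -2.7° → command heading 91.5°, groundspeed 109.8 kt
Leg 5: desired track 297.5°; wind correction +2.3° → command heading 299.8°, groundspeed 106.7 kt

Leg 1: heading=282.9°, groundspeed=108.0 kt
Leg 2: heading=31.8°, groundspeed=105.1 kt
Leg 3: heading=308.1°, groundspeed=106.0 kt
Leg 4: heading=91.5°, groundspeed=109.8 kt
Leg 5: heading=299.8°, groundspeed=106.7 kt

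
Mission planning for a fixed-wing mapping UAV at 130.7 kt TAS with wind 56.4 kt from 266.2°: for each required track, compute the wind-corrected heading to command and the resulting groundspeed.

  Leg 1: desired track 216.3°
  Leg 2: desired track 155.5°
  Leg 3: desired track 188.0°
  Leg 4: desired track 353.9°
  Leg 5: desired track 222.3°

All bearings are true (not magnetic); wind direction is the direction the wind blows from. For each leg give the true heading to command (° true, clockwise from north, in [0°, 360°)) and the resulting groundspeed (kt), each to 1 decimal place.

Leg 1: heading=235.6°, groundspeed=87.0 kt
Leg 2: heading=179.3°, groundspeed=139.5 kt
Leg 3: heading=213.0°, groundspeed=106.9 kt
Leg 4: heading=328.4°, groundspeed=115.7 kt
Leg 5: heading=239.7°, groundspeed=84.1 kt

Leg 1: desired track 216.3°; wind correction +19.3° → command heading 235.6°, groundspeed 87.0 kt
Leg 2: desired track 155.5°; wind correction +23.8° → command heading 179.3°, groundspeed 139.5 kt
Leg 3: desired track 188.0°; wind correction +25.0° → command heading 213.0°, groundspeed 106.9 kt
Leg 4: desired track 353.9°; wind correction -25.5° → command heading 328.4°, groundspeed 115.7 kt
Leg 5: desired track 222.3°; wind correction +17.4° → command heading 239.7°, groundspeed 84.1 kt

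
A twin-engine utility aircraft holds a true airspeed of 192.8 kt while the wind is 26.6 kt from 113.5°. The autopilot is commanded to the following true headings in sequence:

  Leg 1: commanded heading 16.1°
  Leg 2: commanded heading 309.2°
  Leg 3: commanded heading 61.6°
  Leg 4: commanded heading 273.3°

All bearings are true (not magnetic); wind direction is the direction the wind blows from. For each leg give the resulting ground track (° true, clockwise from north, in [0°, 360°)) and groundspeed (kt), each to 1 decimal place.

Leg 1: heading 16.1°; drift -7.7° → track 8.4°, groundspeed 198.0 kt
Leg 2: heading 309.2°; drift -1.9° → track 307.3°, groundspeed 218.5 kt
Leg 3: heading 61.6°; drift -6.8° → track 54.8°, groundspeed 177.6 kt
Leg 4: heading 273.3°; drift +2.4° → track 275.7°, groundspeed 218.0 kt

Leg 1: track=8.4°, groundspeed=198.0 kt
Leg 2: track=307.3°, groundspeed=218.5 kt
Leg 3: track=54.8°, groundspeed=177.6 kt
Leg 4: track=275.7°, groundspeed=218.0 kt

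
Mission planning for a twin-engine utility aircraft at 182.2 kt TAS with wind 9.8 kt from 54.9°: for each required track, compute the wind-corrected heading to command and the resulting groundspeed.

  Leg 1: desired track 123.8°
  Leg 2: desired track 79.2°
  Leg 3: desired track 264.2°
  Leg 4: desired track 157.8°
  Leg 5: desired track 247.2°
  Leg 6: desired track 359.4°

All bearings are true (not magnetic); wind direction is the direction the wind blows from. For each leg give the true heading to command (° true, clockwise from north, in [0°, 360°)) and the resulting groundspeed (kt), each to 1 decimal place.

Leg 1: heading=120.9°, groundspeed=178.4 kt
Leg 2: heading=77.9°, groundspeed=173.2 kt
Leg 3: heading=265.7°, groundspeed=190.7 kt
Leg 4: heading=154.8°, groundspeed=184.1 kt
Leg 5: heading=247.9°, groundspeed=191.8 kt
Leg 6: heading=1.9°, groundspeed=176.5 kt

Leg 1: desired track 123.8°; wind correction -2.9° → command heading 120.9°, groundspeed 178.4 kt
Leg 2: desired track 79.2°; wind correction -1.3° → command heading 77.9°, groundspeed 173.2 kt
Leg 3: desired track 264.2°; wind correction +1.5° → command heading 265.7°, groundspeed 190.7 kt
Leg 4: desired track 157.8°; wind correction -3.0° → command heading 154.8°, groundspeed 184.1 kt
Leg 5: desired track 247.2°; wind correction +0.7° → command heading 247.9°, groundspeed 191.8 kt
Leg 6: desired track 359.4°; wind correction +2.5° → command heading 1.9°, groundspeed 176.5 kt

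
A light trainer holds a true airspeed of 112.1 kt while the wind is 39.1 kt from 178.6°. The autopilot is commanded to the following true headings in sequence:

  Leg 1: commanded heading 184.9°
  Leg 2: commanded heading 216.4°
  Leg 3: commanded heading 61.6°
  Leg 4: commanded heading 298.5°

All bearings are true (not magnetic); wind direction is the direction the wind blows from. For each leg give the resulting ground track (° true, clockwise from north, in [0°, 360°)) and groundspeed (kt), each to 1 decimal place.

Leg 1: heading 184.9°; drift +3.4° → track 188.3°, groundspeed 73.4 kt
Leg 2: heading 216.4°; drift +16.4° → track 232.8°, groundspeed 84.7 kt
Leg 3: heading 61.6°; drift -15.0° → track 46.6°, groundspeed 134.4 kt
Leg 4: heading 298.5°; drift +14.4° → track 312.9°, groundspeed 135.9 kt

Leg 1: track=188.3°, groundspeed=73.4 kt
Leg 2: track=232.8°, groundspeed=84.7 kt
Leg 3: track=46.6°, groundspeed=134.4 kt
Leg 4: track=312.9°, groundspeed=135.9 kt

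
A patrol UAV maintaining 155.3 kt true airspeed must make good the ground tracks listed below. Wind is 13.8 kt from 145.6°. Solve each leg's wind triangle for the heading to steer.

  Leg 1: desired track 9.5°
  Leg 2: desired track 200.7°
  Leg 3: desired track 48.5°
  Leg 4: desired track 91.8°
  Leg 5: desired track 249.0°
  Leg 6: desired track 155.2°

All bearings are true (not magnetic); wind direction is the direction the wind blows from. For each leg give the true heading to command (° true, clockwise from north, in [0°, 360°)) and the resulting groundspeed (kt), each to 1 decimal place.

Leg 1: heading=13.0°, groundspeed=164.9 kt
Leg 2: heading=196.5°, groundspeed=147.0 kt
Leg 3: heading=53.6°, groundspeed=156.4 kt
Leg 4: heading=95.9°, groundspeed=146.7 kt
Leg 5: heading=244.0°, groundspeed=157.9 kt
Leg 6: heading=154.4°, groundspeed=141.7 kt

Leg 1: desired track 9.5°; wind correction +3.5° → command heading 13.0°, groundspeed 164.9 kt
Leg 2: desired track 200.7°; wind correction -4.2° → command heading 196.5°, groundspeed 147.0 kt
Leg 3: desired track 48.5°; wind correction +5.1° → command heading 53.6°, groundspeed 156.4 kt
Leg 4: desired track 91.8°; wind correction +4.1° → command heading 95.9°, groundspeed 146.7 kt
Leg 5: desired track 249.0°; wind correction -5.0° → command heading 244.0°, groundspeed 157.9 kt
Leg 6: desired track 155.2°; wind correction -0.8° → command heading 154.4°, groundspeed 141.7 kt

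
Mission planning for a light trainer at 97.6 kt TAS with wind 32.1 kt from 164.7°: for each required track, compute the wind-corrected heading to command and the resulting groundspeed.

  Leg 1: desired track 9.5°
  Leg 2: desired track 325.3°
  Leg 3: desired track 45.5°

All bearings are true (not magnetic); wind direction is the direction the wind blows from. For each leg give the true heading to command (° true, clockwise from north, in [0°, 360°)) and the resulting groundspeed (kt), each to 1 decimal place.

Leg 1: desired track 9.5°; wind correction +7.9° → command heading 17.4°, groundspeed 125.8 kt
Leg 2: desired track 325.3°; wind correction -6.3° → command heading 319.0°, groundspeed 127.3 kt
Leg 3: desired track 45.5°; wind correction +16.7° → command heading 62.2°, groundspeed 109.2 kt

Leg 1: heading=17.4°, groundspeed=125.8 kt
Leg 2: heading=319.0°, groundspeed=127.3 kt
Leg 3: heading=62.2°, groundspeed=109.2 kt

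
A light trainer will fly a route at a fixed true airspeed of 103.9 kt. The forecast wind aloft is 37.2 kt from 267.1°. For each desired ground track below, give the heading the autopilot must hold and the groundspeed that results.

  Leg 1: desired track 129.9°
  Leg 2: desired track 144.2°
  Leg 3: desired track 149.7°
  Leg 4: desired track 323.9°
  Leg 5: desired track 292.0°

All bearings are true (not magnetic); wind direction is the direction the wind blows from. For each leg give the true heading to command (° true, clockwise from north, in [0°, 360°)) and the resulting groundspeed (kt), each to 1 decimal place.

Leg 1: desired track 129.9°; wind correction +14.1° → command heading 144.0°, groundspeed 128.1 kt
Leg 2: desired track 144.2°; wind correction +17.5° → command heading 161.7°, groundspeed 119.3 kt
Leg 3: desired track 149.7°; wind correction +18.5° → command heading 168.2°, groundspeed 115.6 kt
Leg 4: desired track 323.9°; wind correction -17.4° → command heading 306.5°, groundspeed 78.8 kt
Leg 5: desired track 292.0°; wind correction -8.7° → command heading 283.3°, groundspeed 69.0 kt

Leg 1: heading=144.0°, groundspeed=128.1 kt
Leg 2: heading=161.7°, groundspeed=119.3 kt
Leg 3: heading=168.2°, groundspeed=115.6 kt
Leg 4: heading=306.5°, groundspeed=78.8 kt
Leg 5: heading=283.3°, groundspeed=69.0 kt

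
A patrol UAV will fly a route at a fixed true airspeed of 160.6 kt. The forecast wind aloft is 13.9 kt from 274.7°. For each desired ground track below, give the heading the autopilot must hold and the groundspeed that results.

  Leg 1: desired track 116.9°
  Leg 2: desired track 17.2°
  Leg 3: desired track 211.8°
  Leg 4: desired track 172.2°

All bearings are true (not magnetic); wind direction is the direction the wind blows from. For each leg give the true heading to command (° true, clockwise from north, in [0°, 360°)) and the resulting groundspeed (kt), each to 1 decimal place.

Leg 1: desired track 116.9°; wind correction +1.9° → command heading 118.8°, groundspeed 173.4 kt
Leg 2: desired track 17.2°; wind correction -4.8° → command heading 12.4°, groundspeed 163.0 kt
Leg 3: desired track 211.8°; wind correction +4.4° → command heading 216.2°, groundspeed 153.8 kt
Leg 4: desired track 172.2°; wind correction +4.8° → command heading 177.0°, groundspeed 163.0 kt

Leg 1: heading=118.8°, groundspeed=173.4 kt
Leg 2: heading=12.4°, groundspeed=163.0 kt
Leg 3: heading=216.2°, groundspeed=153.8 kt
Leg 4: heading=177.0°, groundspeed=163.0 kt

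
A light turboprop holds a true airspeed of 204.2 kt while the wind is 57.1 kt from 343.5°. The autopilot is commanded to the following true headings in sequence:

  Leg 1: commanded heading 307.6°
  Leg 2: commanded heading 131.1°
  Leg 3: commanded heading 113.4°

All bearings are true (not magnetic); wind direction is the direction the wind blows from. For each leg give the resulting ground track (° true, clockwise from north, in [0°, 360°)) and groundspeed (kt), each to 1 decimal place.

Leg 1: heading 307.6°; drift -12.0° → track 295.6°, groundspeed 161.5 kt
Leg 2: heading 131.1°; drift +6.9° → track 138.0°, groundspeed 254.3 kt
Leg 3: heading 113.4°; drift +10.3° → track 123.7°, groundspeed 244.8 kt

Leg 1: track=295.6°, groundspeed=161.5 kt
Leg 2: track=138.0°, groundspeed=254.3 kt
Leg 3: track=123.7°, groundspeed=244.8 kt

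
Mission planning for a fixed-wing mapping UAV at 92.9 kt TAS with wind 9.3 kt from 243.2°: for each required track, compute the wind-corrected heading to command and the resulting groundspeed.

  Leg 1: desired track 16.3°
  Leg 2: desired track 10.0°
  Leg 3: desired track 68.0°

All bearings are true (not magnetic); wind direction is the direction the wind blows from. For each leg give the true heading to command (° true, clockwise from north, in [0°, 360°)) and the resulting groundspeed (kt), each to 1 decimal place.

Leg 1: heading=12.1°, groundspeed=99.0 kt
Leg 2: heading=5.4°, groundspeed=98.2 kt
Leg 3: heading=68.5°, groundspeed=102.2 kt

Leg 1: desired track 16.3°; wind correction -4.2° → command heading 12.1°, groundspeed 99.0 kt
Leg 2: desired track 10.0°; wind correction -4.6° → command heading 5.4°, groundspeed 98.2 kt
Leg 3: desired track 68.0°; wind correction +0.5° → command heading 68.5°, groundspeed 102.2 kt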